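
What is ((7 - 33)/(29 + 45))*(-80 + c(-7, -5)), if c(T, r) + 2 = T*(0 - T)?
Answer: 1703/37 ≈ 46.027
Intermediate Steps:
c(T, r) = -2 - T² (c(T, r) = -2 + T*(0 - T) = -2 + T*(-T) = -2 - T²)
((7 - 33)/(29 + 45))*(-80 + c(-7, -5)) = ((7 - 33)/(29 + 45))*(-80 + (-2 - 1*(-7)²)) = (-26/74)*(-80 + (-2 - 1*49)) = (-26*1/74)*(-80 + (-2 - 49)) = -13*(-80 - 51)/37 = -13/37*(-131) = 1703/37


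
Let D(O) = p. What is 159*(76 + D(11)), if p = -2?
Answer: 11766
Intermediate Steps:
D(O) = -2
159*(76 + D(11)) = 159*(76 - 2) = 159*74 = 11766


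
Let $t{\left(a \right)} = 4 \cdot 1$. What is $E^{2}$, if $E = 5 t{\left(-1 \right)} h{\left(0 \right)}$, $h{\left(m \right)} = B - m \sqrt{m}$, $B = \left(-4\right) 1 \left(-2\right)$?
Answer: $25600$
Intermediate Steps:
$t{\left(a \right)} = 4$
$B = 8$ ($B = \left(-4\right) \left(-2\right) = 8$)
$h{\left(m \right)} = 8 - m^{\frac{3}{2}}$ ($h{\left(m \right)} = 8 - m \sqrt{m} = 8 - m^{\frac{3}{2}}$)
$E = 160$ ($E = 5 \cdot 4 \left(8 - 0^{\frac{3}{2}}\right) = 20 \left(8 - 0\right) = 20 \left(8 + 0\right) = 20 \cdot 8 = 160$)
$E^{2} = 160^{2} = 25600$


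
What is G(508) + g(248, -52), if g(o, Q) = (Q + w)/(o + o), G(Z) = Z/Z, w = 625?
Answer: 1069/496 ≈ 2.1552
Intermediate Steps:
G(Z) = 1
g(o, Q) = (625 + Q)/(2*o) (g(o, Q) = (Q + 625)/(o + o) = (625 + Q)/((2*o)) = (625 + Q)*(1/(2*o)) = (625 + Q)/(2*o))
G(508) + g(248, -52) = 1 + (½)*(625 - 52)/248 = 1 + (½)*(1/248)*573 = 1 + 573/496 = 1069/496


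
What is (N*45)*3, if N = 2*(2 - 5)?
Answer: -810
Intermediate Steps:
N = -6 (N = 2*(-3) = -6)
(N*45)*3 = -6*45*3 = -270*3 = -810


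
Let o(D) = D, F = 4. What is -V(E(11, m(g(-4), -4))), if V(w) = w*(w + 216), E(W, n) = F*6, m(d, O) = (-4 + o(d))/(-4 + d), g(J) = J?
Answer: -5760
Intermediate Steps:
m(d, O) = 1 (m(d, O) = (-4 + d)/(-4 + d) = 1)
E(W, n) = 24 (E(W, n) = 4*6 = 24)
V(w) = w*(216 + w)
-V(E(11, m(g(-4), -4))) = -24*(216 + 24) = -24*240 = -1*5760 = -5760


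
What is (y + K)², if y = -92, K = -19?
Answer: 12321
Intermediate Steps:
(y + K)² = (-92 - 19)² = (-111)² = 12321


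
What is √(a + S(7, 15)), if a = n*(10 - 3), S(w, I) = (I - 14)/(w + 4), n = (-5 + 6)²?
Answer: √858/11 ≈ 2.6629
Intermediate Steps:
n = 1 (n = 1² = 1)
S(w, I) = (-14 + I)/(4 + w)
a = 7 (a = 1*(10 - 3) = 1*7 = 7)
√(a + S(7, 15)) = √(7 + (-14 + 15)/(4 + 7)) = √(7 + 1/11) = √(78/11) = √858/11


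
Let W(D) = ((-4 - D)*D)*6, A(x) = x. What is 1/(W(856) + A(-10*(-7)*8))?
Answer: -1/4416400 ≈ -2.2643e-7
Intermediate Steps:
W(D) = 6*D*(-4 - D) (W(D) = (D*(-4 - D))*6 = 6*D*(-4 - D))
1/(W(856) + A(-10*(-7)*8)) = 1/(-6*856*(4 + 856) - 10*(-7)*8) = 1/(-6*856*860 + 70*8) = 1/(-4416960 + 560) = 1/(-4416400) = -1/4416400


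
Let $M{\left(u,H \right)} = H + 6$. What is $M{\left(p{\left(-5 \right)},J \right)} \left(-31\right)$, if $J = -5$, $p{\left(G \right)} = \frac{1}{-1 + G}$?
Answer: $-31$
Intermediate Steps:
$M{\left(u,H \right)} = 6 + H$
$M{\left(p{\left(-5 \right)},J \right)} \left(-31\right) = \left(6 - 5\right) \left(-31\right) = 1 \left(-31\right) = -31$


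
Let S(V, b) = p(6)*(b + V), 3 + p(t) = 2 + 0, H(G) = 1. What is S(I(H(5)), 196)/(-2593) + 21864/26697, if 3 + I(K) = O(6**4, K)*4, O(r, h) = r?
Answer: 66747707/23075107 ≈ 2.8926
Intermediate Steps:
I(K) = 5181 (I(K) = -3 + 6**4*4 = -3 + 1296*4 = -3 + 5184 = 5181)
p(t) = -1 (p(t) = -3 + (2 + 0) = -3 + 2 = -1)
S(V, b) = -V - b (S(V, b) = -(b + V) = -(V + b) = -V - b)
S(I(H(5)), 196)/(-2593) + 21864/26697 = (-1*5181 - 1*196)/(-2593) + 21864/26697 = (-5181 - 196)*(-1/2593) + 21864*(1/26697) = -5377*(-1/2593) + 7288/8899 = 5377/2593 + 7288/8899 = 66747707/23075107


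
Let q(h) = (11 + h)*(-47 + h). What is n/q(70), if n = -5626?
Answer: -5626/1863 ≈ -3.0199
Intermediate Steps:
q(h) = (-47 + h)*(11 + h)
n/q(70) = -5626/(-517 + 70**2 - 36*70) = -5626/(-517 + 4900 - 2520) = -5626/1863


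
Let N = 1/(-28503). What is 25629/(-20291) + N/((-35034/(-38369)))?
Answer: -25593234205537/20262067103682 ≈ -1.2631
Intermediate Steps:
N = -1/28503 ≈ -3.5084e-5
25629/(-20291) + N/((-35034/(-38369))) = 25629/(-20291) - 1/(28503*((-35034/(-38369)))) = 25629*(-1/20291) - 1/(28503*((-35034*(-1/38369)))) = -25629/20291 - 1/(28503*35034/38369) = -25629/20291 - 1/28503*38369/35034 = -25629/20291 - 38369/998574102 = -25593234205537/20262067103682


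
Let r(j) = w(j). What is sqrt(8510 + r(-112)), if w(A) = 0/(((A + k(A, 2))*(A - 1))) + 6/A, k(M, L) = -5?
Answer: sqrt(6671798)/28 ≈ 92.249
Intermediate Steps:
w(A) = 6/A (w(A) = 0/(((A - 5)*(A - 1))) + 6/A = 0/(((-5 + A)*(-1 + A))) + 6/A = 0/(((-1 + A)*(-5 + A))) + 6/A = 0*(1/((-1 + A)*(-5 + A))) + 6/A = 0 + 6/A = 6/A)
r(j) = 6/j
sqrt(8510 + r(-112)) = sqrt(8510 + 6/(-112)) = sqrt(8510 + 6*(-1/112)) = sqrt(8510 - 3/56) = sqrt(476557/56) = sqrt(6671798)/28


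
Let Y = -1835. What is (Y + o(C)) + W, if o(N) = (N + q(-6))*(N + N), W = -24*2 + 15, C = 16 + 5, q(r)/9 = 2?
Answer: -230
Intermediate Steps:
q(r) = 18 (q(r) = 9*2 = 18)
C = 21
W = -33 (W = -48 + 15 = -33)
o(N) = 2*N*(18 + N) (o(N) = (N + 18)*(N + N) = (18 + N)*(2*N) = 2*N*(18 + N))
(Y + o(C)) + W = (-1835 + 2*21*(18 + 21)) - 33 = (-1835 + 2*21*39) - 33 = (-1835 + 1638) - 33 = -197 - 33 = -230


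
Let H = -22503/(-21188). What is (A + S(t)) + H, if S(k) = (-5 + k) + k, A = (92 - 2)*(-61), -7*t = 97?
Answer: -818949371/148316 ≈ -5521.6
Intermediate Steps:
t = -97/7 (t = -⅐*97 = -97/7 ≈ -13.857)
H = 22503/21188 (H = -22503*(-1/21188) = 22503/21188 ≈ 1.0621)
A = -5490 (A = 90*(-61) = -5490)
S(k) = -5 + 2*k
(A + S(t)) + H = (-5490 + (-5 + 2*(-97/7))) + 22503/21188 = (-5490 + (-5 - 194/7)) + 22503/21188 = (-5490 - 229/7) + 22503/21188 = -38659/7 + 22503/21188 = -818949371/148316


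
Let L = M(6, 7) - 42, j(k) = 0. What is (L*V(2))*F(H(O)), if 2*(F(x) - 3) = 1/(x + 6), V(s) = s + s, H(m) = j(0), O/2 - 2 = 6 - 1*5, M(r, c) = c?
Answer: -1295/3 ≈ -431.67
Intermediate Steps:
O = 6 (O = 4 + 2*(6 - 1*5) = 4 + 2*(6 - 5) = 4 + 2*1 = 4 + 2 = 6)
H(m) = 0
V(s) = 2*s
F(x) = 3 + 1/(2*(6 + x)) (F(x) = 3 + 1/(2*(x + 6)) = 3 + 1/(2*(6 + x)))
L = -35 (L = 7 - 42 = -35)
(L*V(2))*F(H(O)) = (-70*2)*((37 + 6*0)/(2*(6 + 0))) = (-35*4)*((½)*(37 + 0)/6) = -70*37/6 = -140*37/12 = -1295/3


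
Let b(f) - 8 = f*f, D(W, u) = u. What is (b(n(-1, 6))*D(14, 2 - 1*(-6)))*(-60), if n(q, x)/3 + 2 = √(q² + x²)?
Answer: -180960 + 17280*√37 ≈ -75850.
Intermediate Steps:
n(q, x) = -6 + 3*√(q² + x²)
b(f) = 8 + f² (b(f) = 8 + f*f = 8 + f²)
(b(n(-1, 6))*D(14, 2 - 1*(-6)))*(-60) = ((8 + (-6 + 3*√((-1)² + 6²))²)*(2 - 1*(-6)))*(-60) = ((8 + (-6 + 3*√(1 + 36))²)*(2 + 6))*(-60) = ((8 + (-6 + 3*√37)²)*8)*(-60) = (64 + 8*(-6 + 3*√37)²)*(-60) = -3840 - 480*(-6 + 3*√37)²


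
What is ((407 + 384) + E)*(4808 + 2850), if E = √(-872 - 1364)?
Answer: 6057478 + 15316*I*√559 ≈ 6.0575e+6 + 3.6212e+5*I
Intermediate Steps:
E = 2*I*√559 (E = √(-2236) = 2*I*√559 ≈ 47.286*I)
((407 + 384) + E)*(4808 + 2850) = ((407 + 384) + 2*I*√559)*(4808 + 2850) = (791 + 2*I*√559)*7658 = 6057478 + 15316*I*√559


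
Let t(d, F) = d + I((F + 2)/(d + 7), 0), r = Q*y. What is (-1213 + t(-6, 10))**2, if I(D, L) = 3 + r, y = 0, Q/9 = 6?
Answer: 1478656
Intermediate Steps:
Q = 54 (Q = 9*6 = 54)
r = 0 (r = 54*0 = 0)
I(D, L) = 3 (I(D, L) = 3 + 0 = 3)
t(d, F) = 3 + d (t(d, F) = d + 3 = 3 + d)
(-1213 + t(-6, 10))**2 = (-1213 + (3 - 6))**2 = (-1213 - 3)**2 = (-1216)**2 = 1478656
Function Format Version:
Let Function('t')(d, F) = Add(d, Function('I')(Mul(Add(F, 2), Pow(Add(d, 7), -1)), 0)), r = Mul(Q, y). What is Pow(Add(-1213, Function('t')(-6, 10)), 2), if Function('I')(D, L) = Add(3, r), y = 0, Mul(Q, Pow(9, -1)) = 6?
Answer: 1478656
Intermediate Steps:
Q = 54 (Q = Mul(9, 6) = 54)
r = 0 (r = Mul(54, 0) = 0)
Function('I')(D, L) = 3 (Function('I')(D, L) = Add(3, 0) = 3)
Function('t')(d, F) = Add(3, d) (Function('t')(d, F) = Add(d, 3) = Add(3, d))
Pow(Add(-1213, Function('t')(-6, 10)), 2) = Pow(Add(-1213, Add(3, -6)), 2) = Pow(Add(-1213, -3), 2) = Pow(-1216, 2) = 1478656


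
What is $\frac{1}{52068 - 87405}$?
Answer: $- \frac{1}{35337} \approx -2.8299 \cdot 10^{-5}$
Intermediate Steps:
$\frac{1}{52068 - 87405} = \frac{1}{-35337} = - \frac{1}{35337}$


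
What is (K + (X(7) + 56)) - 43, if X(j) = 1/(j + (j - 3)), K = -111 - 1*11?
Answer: -1198/11 ≈ -108.91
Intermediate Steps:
K = -122 (K = -111 - 11 = -122)
X(j) = 1/(-3 + 2*j) (X(j) = 1/(j + (-3 + j)) = 1/(-3 + 2*j))
(K + (X(7) + 56)) - 43 = (-122 + (1/(-3 + 2*7) + 56)) - 43 = (-122 + (1/(-3 + 14) + 56)) - 43 = (-122 + (1/11 + 56)) - 43 = (-122 + 617/11) - 43 = -725/11 - 43 = -1198/11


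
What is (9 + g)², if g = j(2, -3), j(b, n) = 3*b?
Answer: 225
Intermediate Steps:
g = 6 (g = 3*2 = 6)
(9 + g)² = (9 + 6)² = 15² = 225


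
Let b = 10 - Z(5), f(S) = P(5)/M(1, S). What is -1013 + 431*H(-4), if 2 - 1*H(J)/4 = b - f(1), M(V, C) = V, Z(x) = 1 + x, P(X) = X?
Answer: 4159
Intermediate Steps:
f(S) = 5 (f(S) = 5/1 = 5*1 = 5)
b = 4 (b = 10 - (1 + 5) = 10 - 1*6 = 10 - 6 = 4)
H(J) = 12 (H(J) = 8 - 4*(4 - 1*5) = 8 - 4*(4 - 5) = 8 - 4*(-1) = 8 + 4 = 12)
-1013 + 431*H(-4) = -1013 + 431*12 = -1013 + 5172 = 4159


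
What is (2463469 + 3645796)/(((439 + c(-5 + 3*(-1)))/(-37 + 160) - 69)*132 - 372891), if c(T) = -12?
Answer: -250479865/15643171 ≈ -16.012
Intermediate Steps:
(2463469 + 3645796)/(((439 + c(-5 + 3*(-1)))/(-37 + 160) - 69)*132 - 372891) = (2463469 + 3645796)/(((439 - 12)/(-37 + 160) - 69)*132 - 372891) = 6109265/((427/123 - 69)*132 - 372891) = 6109265/(-8060/123*132 - 372891) = 6109265/(-354640/41 - 372891) = 6109265/(-15643171/41) = 6109265*(-41/15643171) = -250479865/15643171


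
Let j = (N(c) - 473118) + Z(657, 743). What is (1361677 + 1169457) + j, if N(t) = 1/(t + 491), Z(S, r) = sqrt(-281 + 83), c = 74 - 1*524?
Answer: 84378657/41 + 3*I*sqrt(22) ≈ 2.058e+6 + 14.071*I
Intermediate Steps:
c = -450 (c = 74 - 524 = -450)
Z(S, r) = 3*I*sqrt(22) (Z(S, r) = sqrt(-198) = 3*I*sqrt(22))
N(t) = 1/(491 + t)
j = -19397837/41 + 3*I*sqrt(22) (j = (1/(491 - 450) - 473118) + 3*I*sqrt(22) = (1/41 - 473118) + 3*I*sqrt(22) = -19397837/41 + 3*I*sqrt(22) ≈ -4.7312e+5 + 14.071*I)
(1361677 + 1169457) + j = (1361677 + 1169457) + (-19397837/41 + 3*I*sqrt(22)) = 2531134 + (-19397837/41 + 3*I*sqrt(22)) = 84378657/41 + 3*I*sqrt(22)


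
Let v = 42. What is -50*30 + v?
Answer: -1458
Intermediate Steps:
-50*30 + v = -50*30 + 42 = -1500 + 42 = -1458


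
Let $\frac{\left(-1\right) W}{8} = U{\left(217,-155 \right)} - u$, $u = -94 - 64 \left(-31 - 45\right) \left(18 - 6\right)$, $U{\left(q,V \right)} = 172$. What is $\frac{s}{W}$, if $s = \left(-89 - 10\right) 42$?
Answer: $- \frac{189}{21128} \approx -0.0089455$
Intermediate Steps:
$u = 58274$ ($u = -94 - 64 \left(\left(-76\right) 12\right) = -94 - -58368 = -94 + 58368 = 58274$)
$s = -4158$ ($s = \left(-99\right) 42 = -4158$)
$W = 464816$ ($W = - 8 \left(172 - 58274\right) = \left(-8\right) \left(-58102\right) = 464816$)
$\frac{s}{W} = - \frac{4158}{464816} = \left(-4158\right) \frac{1}{464816} = - \frac{189}{21128}$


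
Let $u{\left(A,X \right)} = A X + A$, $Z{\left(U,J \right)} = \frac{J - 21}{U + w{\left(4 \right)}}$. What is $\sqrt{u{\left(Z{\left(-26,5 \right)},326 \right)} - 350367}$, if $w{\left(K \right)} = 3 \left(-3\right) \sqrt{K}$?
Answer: $\frac{3 i \sqrt{4708891}}{11} \approx 591.82 i$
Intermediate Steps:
$w{\left(K \right)} = - 9 \sqrt{K}$
$Z{\left(U,J \right)} = \frac{-21 + J}{-18 + U}$ ($Z{\left(U,J \right)} = \frac{J - 21}{U - 9 \sqrt{4}} = \frac{-21 + J}{U - 18} = \frac{-21 + J}{-18 + U}$)
$u{\left(A,X \right)} = A + A X$
$\sqrt{u{\left(Z{\left(-26,5 \right)},326 \right)} - 350367} = \sqrt{\frac{-21 + 5}{-18 - 26} \left(1 + 326\right) - 350367} = \sqrt{\frac{1}{-44} \left(-16\right) 327 - 350367} = \sqrt{\left(- \frac{1}{44}\right) \left(-16\right) 327 - 350367} = \sqrt{\frac{4}{11} \cdot 327 - 350367} = \sqrt{\frac{1308}{11} - 350367} = \sqrt{- \frac{3852729}{11}} = \frac{3 i \sqrt{4708891}}{11}$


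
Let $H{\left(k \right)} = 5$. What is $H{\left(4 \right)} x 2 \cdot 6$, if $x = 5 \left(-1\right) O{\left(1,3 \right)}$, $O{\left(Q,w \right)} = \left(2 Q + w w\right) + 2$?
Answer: $-3900$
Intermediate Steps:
$O{\left(Q,w \right)} = 2 + w^{2} + 2 Q$ ($O{\left(Q,w \right)} = \left(2 Q + w^{2}\right) + 2 = \left(w^{2} + 2 Q\right) + 2 = 2 + w^{2} + 2 Q$)
$x = -65$ ($x = 5 \left(-1\right) \left(2 + 3^{2} + 2 \cdot 1\right) = - 5 \left(2 + 9 + 2\right) = \left(-5\right) 13 = -65$)
$H{\left(4 \right)} x 2 \cdot 6 = 5 \left(-65\right) 2 \cdot 6 = \left(-325\right) 12 = -3900$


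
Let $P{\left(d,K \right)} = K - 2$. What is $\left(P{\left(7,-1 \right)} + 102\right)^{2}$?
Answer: $9801$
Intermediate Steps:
$P{\left(d,K \right)} = -2 + K$
$\left(P{\left(7,-1 \right)} + 102\right)^{2} = \left(\left(-2 - 1\right) + 102\right)^{2} = \left(-3 + 102\right)^{2} = 99^{2} = 9801$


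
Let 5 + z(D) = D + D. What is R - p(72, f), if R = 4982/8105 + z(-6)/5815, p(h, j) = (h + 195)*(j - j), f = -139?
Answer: 5766509/9426115 ≈ 0.61176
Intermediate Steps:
z(D) = -5 + 2*D (z(D) = -5 + (D + D) = -5 + 2*D)
p(h, j) = 0 (p(h, j) = (195 + h)*0 = 0)
R = 5766509/9426115 (R = 4982/8105 + (-5 + 2*(-6))/5815 = 4982*(1/8105) + (-5 - 12)*(1/5815) = 4982/8105 - 17*1/5815 = 4982/8105 - 17/5815 = 5766509/9426115 ≈ 0.61176)
R - p(72, f) = 5766509/9426115 - 1*0 = 5766509/9426115 + 0 = 5766509/9426115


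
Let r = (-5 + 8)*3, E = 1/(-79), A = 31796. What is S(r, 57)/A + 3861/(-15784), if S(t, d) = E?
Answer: -2424599977/9911894264 ≈ -0.24462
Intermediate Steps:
E = -1/79 ≈ -0.012658
r = 9 (r = 3*3 = 9)
S(t, d) = -1/79
S(r, 57)/A + 3861/(-15784) = -1/79/31796 + 3861/(-15784) = -1/79*1/31796 + 3861*(-1/15784) = -1/2511884 - 3861/15784 = -2424599977/9911894264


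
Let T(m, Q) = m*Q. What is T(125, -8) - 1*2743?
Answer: -3743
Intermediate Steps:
T(m, Q) = Q*m
T(125, -8) - 1*2743 = -8*125 - 1*2743 = -1000 - 2743 = -3743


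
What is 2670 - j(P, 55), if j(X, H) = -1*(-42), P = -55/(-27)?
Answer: 2628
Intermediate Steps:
P = 55/27 (P = -55*(-1/27) = 55/27 ≈ 2.0370)
j(X, H) = 42
2670 - j(P, 55) = 2670 - 1*42 = 2670 - 42 = 2628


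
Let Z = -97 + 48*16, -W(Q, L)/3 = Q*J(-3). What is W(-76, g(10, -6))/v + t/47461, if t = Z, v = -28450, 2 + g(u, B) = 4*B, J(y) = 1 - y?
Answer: -12097241/675132725 ≈ -0.017918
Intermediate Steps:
g(u, B) = -2 + 4*B
W(Q, L) = -12*Q (W(Q, L) = -3*Q*(1 - 1*(-3)) = -3*Q*(1 + 3) = -3*Q*4 = -12*Q)
Z = 671 (Z = -97 + 768 = 671)
t = 671
W(-76, g(10, -6))/v + t/47461 = -12*(-76)/(-28450) + 671/47461 = 912*(-1/28450) + 671*(1/47461) = -456/14225 + 671/47461 = -12097241/675132725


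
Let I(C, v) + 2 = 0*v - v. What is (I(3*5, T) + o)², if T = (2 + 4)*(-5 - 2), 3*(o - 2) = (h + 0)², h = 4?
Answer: 20164/9 ≈ 2240.4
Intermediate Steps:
o = 22/3 (o = 2 + (4 + 0)²/3 = 2 + (⅓)*4² = 2 + (⅓)*16 = 2 + 16/3 = 22/3 ≈ 7.3333)
T = -42 (T = 6*(-7) = -42)
I(C, v) = -2 - v (I(C, v) = -2 + (0*v - v) = -2 + (0 - v) = -2 - v)
(I(3*5, T) + o)² = ((-2 - 1*(-42)) + 22/3)² = ((-2 + 42) + 22/3)² = (40 + 22/3)² = (142/3)² = 20164/9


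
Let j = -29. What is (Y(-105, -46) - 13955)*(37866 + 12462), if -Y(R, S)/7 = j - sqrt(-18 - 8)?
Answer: -692110656 + 352296*I*sqrt(26) ≈ -6.9211e+8 + 1.7964e+6*I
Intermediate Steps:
Y(R, S) = 203 + 7*I*sqrt(26) (Y(R, S) = -7*(-29 - sqrt(-18 - 8)) = -7*(-29 - sqrt(-26)) = -7*(-29 - I*sqrt(26)) = 203 + 7*I*sqrt(26))
(Y(-105, -46) - 13955)*(37866 + 12462) = ((203 + 7*I*sqrt(26)) - 13955)*(37866 + 12462) = (-13752 + 7*I*sqrt(26))*50328 = -692110656 + 352296*I*sqrt(26)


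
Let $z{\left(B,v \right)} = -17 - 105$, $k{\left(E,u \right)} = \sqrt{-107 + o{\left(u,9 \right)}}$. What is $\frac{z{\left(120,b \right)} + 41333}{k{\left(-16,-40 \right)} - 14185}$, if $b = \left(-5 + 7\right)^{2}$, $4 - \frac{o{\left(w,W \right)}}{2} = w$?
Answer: $- \frac{584578035}{201214244} - \frac{41211 i \sqrt{19}}{201214244} \approx -2.9053 - 0.00089275 i$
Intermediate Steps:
$o{\left(w,W \right)} = 8 - 2 w$
$b = 4$ ($b = 2^{2} = 4$)
$k{\left(E,u \right)} = \sqrt{-99 - 2 u}$ ($k{\left(E,u \right)} = \sqrt{-107 - \left(-8 + 2 u\right)} = \sqrt{-99 - 2 u}$)
$z{\left(B,v \right)} = -122$ ($z{\left(B,v \right)} = -17 - 105 = -122$)
$\frac{z{\left(120,b \right)} + 41333}{k{\left(-16,-40 \right)} - 14185} = \frac{-122 + 41333}{\sqrt{-99 - -80} - 14185} = \frac{41211}{\sqrt{-99 + 80} - 14185} = \frac{41211}{\sqrt{-19} - 14185} = \frac{41211}{i \sqrt{19} - 14185} = \frac{41211}{-14185 + i \sqrt{19}}$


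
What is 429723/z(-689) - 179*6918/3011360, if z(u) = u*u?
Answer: 353096597559/714777915280 ≈ 0.49399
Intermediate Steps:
z(u) = u²
429723/z(-689) - 179*6918/3011360 = 429723/((-689)²) - 179*6918/3011360 = 429723/474721 - 1238322*1/3011360 = 429723*(1/474721) - 619161/1505680 = 429723/474721 - 619161/1505680 = 353096597559/714777915280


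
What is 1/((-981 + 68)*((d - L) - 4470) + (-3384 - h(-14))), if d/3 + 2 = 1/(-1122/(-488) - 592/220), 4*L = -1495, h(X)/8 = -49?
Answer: 21028/78841422913 ≈ 2.6671e-7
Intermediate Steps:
h(X) = -392 (h(X) = 8*(-49) = -392)
L = -1495/4 (L = (1/4)*(-1495) = -1495/4 ≈ -373.75)
d = -71802/5257 (d = -6 + 3/(-1122/(-488) - 592/220) = -6 + 3/(-1122*(-1/488) - 592*1/220) = -6 + 3/(561/244 - 148/55) = -6 + 3/(-5257/13420) = -6 + 3*(-13420/5257) = -6 - 40260/5257 = -71802/5257 ≈ -13.658)
1/((-981 + 68)*((d - L) - 4470) + (-3384 - h(-14))) = 1/((-981 + 68)*((-71802/5257 - 1*(-1495/4)) - 4470) + (-3384 - 1*(-392))) = 1/(-913*((-71802/5257 + 1495/4) - 4470) + (-3384 + 392)) = 1/(-913*(7572007/21028 - 4470) - 2992) = 1/(-913*(-86423153/21028) - 2992) = 1/(78904338689/21028 - 2992) = 1/(78841422913/21028) = 21028/78841422913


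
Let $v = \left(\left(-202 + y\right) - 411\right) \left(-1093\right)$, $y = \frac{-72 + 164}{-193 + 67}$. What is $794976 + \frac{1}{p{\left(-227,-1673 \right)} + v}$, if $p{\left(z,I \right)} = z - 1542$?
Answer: $\frac{33507759824511}{42149398} \approx 7.9498 \cdot 10^{5}$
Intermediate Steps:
$y = - \frac{46}{63}$ ($y = \frac{92}{-126} = 92 \left(- \frac{1}{126}\right) = - \frac{46}{63} \approx -0.73016$)
$p{\left(z,I \right)} = -1542 + z$
$v = \frac{42260845}{63}$ ($v = \left(\left(-202 - \frac{46}{63}\right) - 411\right) \left(-1093\right) = \left(- \frac{12772}{63} - 411\right) \left(-1093\right) = \left(- \frac{38665}{63}\right) \left(-1093\right) = \frac{42260845}{63} \approx 6.7081 \cdot 10^{5}$)
$794976 + \frac{1}{p{\left(-227,-1673 \right)} + v} = 794976 + \frac{1}{\left(-1542 - 227\right) + \frac{42260845}{63}} = 794976 + \frac{1}{-1769 + \frac{42260845}{63}} = 794976 + \frac{1}{\frac{42149398}{63}} = 794976 + \frac{63}{42149398} = \frac{33507759824511}{42149398}$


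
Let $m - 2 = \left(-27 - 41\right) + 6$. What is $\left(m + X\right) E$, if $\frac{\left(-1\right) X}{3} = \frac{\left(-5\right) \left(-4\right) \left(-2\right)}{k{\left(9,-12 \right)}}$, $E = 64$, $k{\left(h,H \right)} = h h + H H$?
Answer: $- \frac{57088}{15} \approx -3805.9$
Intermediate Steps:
$k{\left(h,H \right)} = H^{2} + h^{2}$ ($k{\left(h,H \right)} = h^{2} + H^{2} = H^{2} + h^{2}$)
$m = -60$ ($m = 2 + \left(\left(-27 - 41\right) + 6\right) = 2 + \left(-68 + 6\right) = 2 - 62 = -60$)
$X = \frac{8}{15}$ ($X = - 3 \frac{\left(-5\right) \left(-4\right) \left(-2\right)}{\left(-12\right)^{2} + 9^{2}} = - 3 \frac{20 \left(-2\right)}{144 + 81} = - 3 \left(- \frac{40}{225}\right) = - 3 \left(\left(-40\right) \frac{1}{225}\right) = \left(-3\right) \left(- \frac{8}{45}\right) = \frac{8}{15} \approx 0.53333$)
$\left(m + X\right) E = \left(-60 + \frac{8}{15}\right) 64 = \left(- \frac{892}{15}\right) 64 = - \frac{57088}{15}$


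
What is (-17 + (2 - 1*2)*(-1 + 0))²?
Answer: 289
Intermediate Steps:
(-17 + (2 - 1*2)*(-1 + 0))² = (-17 + (2 - 2)*(-1))² = (-17 + 0*(-1))² = (-17 + 0)² = (-17)² = 289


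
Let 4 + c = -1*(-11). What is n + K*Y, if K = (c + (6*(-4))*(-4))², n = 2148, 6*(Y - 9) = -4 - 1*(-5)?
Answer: 596383/6 ≈ 99397.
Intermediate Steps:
Y = 55/6 (Y = 9 + (-4 - 1*(-5))/6 = 9 + (-4 + 5)/6 = 9 + (⅙)*1 = 9 + ⅙ = 55/6 ≈ 9.1667)
c = 7 (c = -4 - 1*(-11) = -4 + 11 = 7)
K = 10609 (K = (7 + (6*(-4))*(-4))² = (7 - 24*(-4))² = (7 + 96)² = 103² = 10609)
n + K*Y = 2148 + 10609*(55/6) = 2148 + 583495/6 = 596383/6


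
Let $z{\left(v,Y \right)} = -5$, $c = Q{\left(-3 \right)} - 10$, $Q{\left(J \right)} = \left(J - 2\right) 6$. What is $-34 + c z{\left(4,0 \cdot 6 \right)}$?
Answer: $166$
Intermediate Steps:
$Q{\left(J \right)} = -12 + 6 J$ ($Q{\left(J \right)} = \left(-2 + J\right) 6 = -12 + 6 J$)
$c = -40$ ($c = \left(-12 + 6 \left(-3\right)\right) - 10 = \left(-12 - 18\right) - 10 = -30 - 10 = -40$)
$-34 + c z{\left(4,0 \cdot 6 \right)} = -34 - -200 = -34 + 200 = 166$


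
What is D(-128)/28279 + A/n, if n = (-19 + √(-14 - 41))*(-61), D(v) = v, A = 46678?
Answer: 12538443975/358803952 + 23339*I*√55/12688 ≈ 34.945 + 13.642*I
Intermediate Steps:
n = 1159 - 61*I*√55 (n = (-19 + √(-55))*(-61) = (-19 + I*√55)*(-61) = 1159 - 61*I*√55 ≈ 1159.0 - 452.39*I)
D(-128)/28279 + A/n = -128/28279 + 46678/(1159 - 61*I*√55)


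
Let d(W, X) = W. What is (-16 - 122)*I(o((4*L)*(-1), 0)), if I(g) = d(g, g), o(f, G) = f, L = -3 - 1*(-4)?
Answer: 552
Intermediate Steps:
L = 1 (L = -3 + 4 = 1)
I(g) = g
(-16 - 122)*I(o((4*L)*(-1), 0)) = (-16 - 122)*((4*1)*(-1)) = -552*(-1) = -138*(-4) = 552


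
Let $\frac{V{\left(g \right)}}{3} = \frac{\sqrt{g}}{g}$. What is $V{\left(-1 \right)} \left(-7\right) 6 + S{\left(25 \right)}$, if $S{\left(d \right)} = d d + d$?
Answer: $650 + 126 i \approx 650.0 + 126.0 i$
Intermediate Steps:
$S{\left(d \right)} = d + d^{2}$ ($S{\left(d \right)} = d^{2} + d = d + d^{2}$)
$V{\left(g \right)} = \frac{3}{\sqrt{g}}$ ($V{\left(g \right)} = 3 \frac{\sqrt{g}}{g} = \frac{3}{\sqrt{g}}$)
$V{\left(-1 \right)} \left(-7\right) 6 + S{\left(25 \right)} = \frac{3}{i} \left(-7\right) 6 + 25 \left(1 + 25\right) = 3 \left(- i\right) \left(-7\right) 6 + 25 \cdot 26 = - 3 i \left(-7\right) 6 + 650 = 21 i 6 + 650 = 126 i + 650 = 650 + 126 i$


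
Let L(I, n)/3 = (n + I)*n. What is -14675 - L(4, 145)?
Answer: -79490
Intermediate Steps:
L(I, n) = 3*n*(I + n) (L(I, n) = 3*((n + I)*n) = 3*((I + n)*n) = 3*(n*(I + n)) = 3*n*(I + n))
-14675 - L(4, 145) = -14675 - 3*145*(4 + 145) = -14675 - 3*145*149 = -14675 - 1*64815 = -14675 - 64815 = -79490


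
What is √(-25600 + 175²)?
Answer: 5*√201 ≈ 70.887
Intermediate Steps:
√(-25600 + 175²) = √(-25600 + 30625) = √5025 = 5*√201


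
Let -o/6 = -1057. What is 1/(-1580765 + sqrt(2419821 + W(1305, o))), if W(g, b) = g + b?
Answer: -1580765/2498815557757 - 2*sqrt(606867)/2498815557757 ≈ -6.3323e-7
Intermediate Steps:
o = 6342 (o = -6*(-1057) = 6342)
W(g, b) = b + g
1/(-1580765 + sqrt(2419821 + W(1305, o))) = 1/(-1580765 + sqrt(2419821 + (6342 + 1305))) = 1/(-1580765 + sqrt(2419821 + 7647)) = 1/(-1580765 + sqrt(2427468)) = 1/(-1580765 + 2*sqrt(606867))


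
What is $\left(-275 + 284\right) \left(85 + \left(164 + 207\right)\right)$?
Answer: $4104$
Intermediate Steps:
$\left(-275 + 284\right) \left(85 + \left(164 + 207\right)\right) = 9 \left(85 + 371\right) = 9 \cdot 456 = 4104$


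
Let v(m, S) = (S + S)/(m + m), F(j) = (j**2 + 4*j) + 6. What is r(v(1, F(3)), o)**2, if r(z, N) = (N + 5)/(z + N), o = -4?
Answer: 1/529 ≈ 0.0018904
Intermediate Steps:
F(j) = 6 + j**2 + 4*j
v(m, S) = S/m (v(m, S) = (2*S)/((2*m)) = (2*S)*(1/(2*m)) = S/m)
r(z, N) = (5 + N)/(N + z)
r(v(1, F(3)), o)**2 = ((5 - 4)/(-4 + (6 + 3**2 + 4*3)/1))**2 = (1/(-4 + (6 + 9 + 12)*1))**2 = (1/(-4 + 27*1))**2 = (1/(-4 + 27))**2 = (1/23)**2 = 1/529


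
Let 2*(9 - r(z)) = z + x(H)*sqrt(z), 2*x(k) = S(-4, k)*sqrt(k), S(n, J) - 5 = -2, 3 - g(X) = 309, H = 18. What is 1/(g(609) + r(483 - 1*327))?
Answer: -250/92697 + sqrt(78)/30899 ≈ -0.0024111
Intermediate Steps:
g(X) = -306 (g(X) = 3 - 1*309 = 3 - 309 = -306)
S(n, J) = 3 (S(n, J) = 5 - 2 = 3)
x(k) = 3*sqrt(k)/2 (x(k) = (3*sqrt(k))/2 = 3*sqrt(k)/2)
r(z) = 9 - z/2 - 9*sqrt(2)*sqrt(z)/4 (r(z) = 9 - (z + (3*sqrt(18)/2)*sqrt(z))/2 = 9 - (z + (3*(3*sqrt(2))/2)*sqrt(z))/2 = 9 - (z + (9*sqrt(2)/2)*sqrt(z))/2 = 9 - (z + 9*sqrt(2)*sqrt(z)/2)/2 = 9 + (-z/2 - 9*sqrt(2)*sqrt(z)/4) = 9 - z/2 - 9*sqrt(2)*sqrt(z)/4)
1/(g(609) + r(483 - 1*327)) = 1/(-306 + (9 - (483 - 1*327)/2 - 9*sqrt(2)*sqrt(483 - 1*327)/4)) = 1/(-306 + (9 - (483 - 327)/2 - 9*sqrt(2)*sqrt(483 - 327)/4)) = 1/(-306 + (9 - 1/2*156 - 9*sqrt(2)*sqrt(156)/4)) = 1/(-306 + (9 - 78 - 9*sqrt(2)*2*sqrt(39)/4)) = 1/(-306 + (9 - 78 - 9*sqrt(78)/2)) = 1/(-306 + (-69 - 9*sqrt(78)/2)) = 1/(-375 - 9*sqrt(78)/2)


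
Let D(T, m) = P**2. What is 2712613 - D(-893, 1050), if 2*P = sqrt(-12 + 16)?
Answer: 2712612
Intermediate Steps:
P = 1 (P = sqrt(-12 + 16)/2 = sqrt(4)/2 = (1/2)*2 = 1)
D(T, m) = 1 (D(T, m) = 1**2 = 1)
2712613 - D(-893, 1050) = 2712613 - 1*1 = 2712613 - 1 = 2712612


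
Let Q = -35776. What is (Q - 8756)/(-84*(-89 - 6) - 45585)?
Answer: 14844/12535 ≈ 1.1842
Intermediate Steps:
(Q - 8756)/(-84*(-89 - 6) - 45585) = (-35776 - 8756)/(-84*(-89 - 6) - 45585) = -44532/(-84*(-95) - 45585) = -44532/(7980 - 45585) = -44532/(-37605) = -44532*(-1/37605) = 14844/12535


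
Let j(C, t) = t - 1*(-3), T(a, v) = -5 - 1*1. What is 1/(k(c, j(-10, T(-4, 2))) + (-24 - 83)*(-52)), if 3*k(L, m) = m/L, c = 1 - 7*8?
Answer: 55/306021 ≈ 0.00017973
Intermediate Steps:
T(a, v) = -6 (T(a, v) = -5 - 1 = -6)
c = -55 (c = 1 - 56 = -55)
j(C, t) = 3 + t (j(C, t) = t + 3 = 3 + t)
k(L, m) = m/(3*L) (k(L, m) = (m/L)/3 = m/(3*L))
1/(k(c, j(-10, T(-4, 2))) + (-24 - 83)*(-52)) = 1/((⅓)*(3 - 6)/(-55) + (-24 - 83)*(-52)) = 1/((⅓)*(-3)*(-1/55) - 107*(-52)) = 1/(1/55 + 5564) = 1/(306021/55) = 55/306021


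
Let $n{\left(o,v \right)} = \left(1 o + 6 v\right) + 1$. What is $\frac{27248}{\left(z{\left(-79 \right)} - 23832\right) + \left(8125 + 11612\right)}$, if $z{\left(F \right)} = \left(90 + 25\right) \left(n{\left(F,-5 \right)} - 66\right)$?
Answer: $- \frac{27248}{24105} \approx -1.1304$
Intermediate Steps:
$n{\left(o,v \right)} = 1 + o + 6 v$ ($n{\left(o,v \right)} = \left(o + 6 v\right) + 1 = 1 + o + 6 v$)
$z{\left(F \right)} = -10925 + 115 F$ ($z{\left(F \right)} = \left(90 + 25\right) \left(\left(1 + F + 6 \left(-5\right)\right) - 66\right) = 115 \left(\left(1 + F - 30\right) - 66\right) = 115 \left(\left(-29 + F\right) - 66\right) = 115 \left(-95 + F\right) = -10925 + 115 F$)
$\frac{27248}{\left(z{\left(-79 \right)} - 23832\right) + \left(8125 + 11612\right)} = \frac{27248}{\left(\left(-10925 + 115 \left(-79\right)\right) - 23832\right) + \left(8125 + 11612\right)} = \frac{27248}{\left(\left(-10925 - 9085\right) - 23832\right) + 19737} = \frac{27248}{\left(-20010 - 23832\right) + 19737} = \frac{27248}{-43842 + 19737} = \frac{27248}{-24105} = 27248 \left(- \frac{1}{24105}\right) = - \frac{27248}{24105}$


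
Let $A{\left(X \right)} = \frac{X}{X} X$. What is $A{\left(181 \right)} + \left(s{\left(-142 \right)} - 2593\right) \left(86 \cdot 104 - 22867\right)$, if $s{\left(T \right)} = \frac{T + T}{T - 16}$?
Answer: $\frac{2850122014}{79} \approx 3.6078 \cdot 10^{7}$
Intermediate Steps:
$s{\left(T \right)} = \frac{2 T}{-16 + T}$
$A{\left(X \right)} = X$ ($A{\left(X \right)} = 1 X = X$)
$A{\left(181 \right)} + \left(s{\left(-142 \right)} - 2593\right) \left(86 \cdot 104 - 22867\right) = 181 + \left(2 \left(-142\right) \frac{1}{-16 - 142} - 2593\right) \left(86 \cdot 104 - 22867\right) = 181 + \left(2 \left(-142\right) \frac{1}{-158} - 2593\right) \left(8944 - 22867\right) = 181 + \left(2 \left(-142\right) \left(- \frac{1}{158}\right) - 2593\right) \left(-13923\right) = 181 + \left(\frac{142}{79} - 2593\right) \left(-13923\right) = 181 - - \frac{2850107715}{79} = 181 + \frac{2850107715}{79} = \frac{2850122014}{79}$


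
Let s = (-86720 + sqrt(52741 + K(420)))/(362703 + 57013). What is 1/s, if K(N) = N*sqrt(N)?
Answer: -1/(21680/104929 - sqrt(52741 + 840*sqrt(105))/419716) ≈ -4.8538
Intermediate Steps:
K(N) = N**(3/2)
s = -21680/104929 + sqrt(52741 + 840*sqrt(105))/419716 (s = (-86720 + sqrt(52741 + 420**(3/2)))/(362703 + 57013) = (-86720 + sqrt(52741 + 840*sqrt(105)))/419716 = (-86720 + sqrt(52741 + 840*sqrt(105)))*(1/419716) = -21680/104929 + sqrt(52741 + 840*sqrt(105))/419716 ≈ -0.20603)
1/s = 1/(-21680/104929 + sqrt(52741 + 840*sqrt(105))/419716)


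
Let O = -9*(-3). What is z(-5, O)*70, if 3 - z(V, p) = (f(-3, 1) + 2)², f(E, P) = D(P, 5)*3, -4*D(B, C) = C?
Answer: -35/8 ≈ -4.3750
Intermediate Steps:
D(B, C) = -C/4
O = 27
f(E, P) = -15/4 (f(E, P) = -¼*5*3 = -5/4*3 = -15/4)
z(V, p) = -1/16 (z(V, p) = 3 - (-15/4 + 2)² = 3 - (-7/4)² = 3 - 1*49/16 = 3 - 49/16 = -1/16)
z(-5, O)*70 = -1/16*70 = -35/8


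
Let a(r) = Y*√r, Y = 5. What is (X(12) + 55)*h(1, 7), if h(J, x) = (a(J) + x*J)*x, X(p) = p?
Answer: 5628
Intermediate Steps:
a(r) = 5*√r
h(J, x) = x*(5*√J + J*x) (h(J, x) = (5*√J + x*J)*x = (5*√J + J*x)*x = x*(5*√J + J*x))
(X(12) + 55)*h(1, 7) = (12 + 55)*(7*(5*√1 + 1*7)) = 67*(7*(5*1 + 7)) = 67*(7*(5 + 7)) = 67*(7*12) = 67*84 = 5628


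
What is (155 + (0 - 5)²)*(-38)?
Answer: -6840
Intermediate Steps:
(155 + (0 - 5)²)*(-38) = (155 + (-5)²)*(-38) = (155 + 25)*(-38) = 180*(-38) = -6840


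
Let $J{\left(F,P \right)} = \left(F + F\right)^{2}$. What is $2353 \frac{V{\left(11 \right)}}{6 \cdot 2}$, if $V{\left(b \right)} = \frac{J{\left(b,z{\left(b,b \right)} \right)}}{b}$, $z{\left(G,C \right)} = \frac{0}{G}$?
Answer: $\frac{25883}{3} \approx 8627.7$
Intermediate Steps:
$z{\left(G,C \right)} = 0$
$J{\left(F,P \right)} = 4 F^{2}$ ($J{\left(F,P \right)} = \left(2 F\right)^{2} = 4 F^{2}$)
$V{\left(b \right)} = 4 b$ ($V{\left(b \right)} = \frac{4 b^{2}}{b} = 4 b$)
$2353 \frac{V{\left(11 \right)}}{6 \cdot 2} = 2353 \frac{4 \cdot 11}{6 \cdot 2} = 2353 \cdot \frac{44}{12} = 2353 \cdot 44 \cdot \frac{1}{12} = 2353 \cdot \frac{11}{3} = \frac{25883}{3}$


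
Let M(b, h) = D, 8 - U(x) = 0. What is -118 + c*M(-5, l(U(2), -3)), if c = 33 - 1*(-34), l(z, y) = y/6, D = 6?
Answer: 284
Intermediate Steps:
U(x) = 8 (U(x) = 8 - 1*0 = 8 + 0 = 8)
l(z, y) = y/6 (l(z, y) = y*(1/6) = y/6)
M(b, h) = 6
c = 67 (c = 33 + 34 = 67)
-118 + c*M(-5, l(U(2), -3)) = -118 + 67*6 = -118 + 402 = 284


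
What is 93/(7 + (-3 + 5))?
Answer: 31/3 ≈ 10.333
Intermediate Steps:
93/(7 + (-3 + 5)) = 93/(7 + 2) = 93/9 = (⅑)*93 = 31/3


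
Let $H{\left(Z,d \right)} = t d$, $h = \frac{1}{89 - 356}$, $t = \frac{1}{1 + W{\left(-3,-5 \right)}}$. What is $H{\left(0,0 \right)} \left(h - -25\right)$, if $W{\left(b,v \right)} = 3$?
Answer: $0$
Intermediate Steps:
$t = \frac{1}{4}$ ($t = \frac{1}{1 + 3} = \frac{1}{4} \approx 0.25$)
$h = - \frac{1}{267}$ ($h = \frac{1}{-267} = - \frac{1}{267} \approx -0.0037453$)
$H{\left(Z,d \right)} = \frac{d}{4}$
$H{\left(0,0 \right)} \left(h - -25\right) = \frac{1}{4} \cdot 0 \left(- \frac{1}{267} - -25\right) = 0 \left(- \frac{1}{267} + 25\right) = 0 \cdot \frac{6674}{267} = 0$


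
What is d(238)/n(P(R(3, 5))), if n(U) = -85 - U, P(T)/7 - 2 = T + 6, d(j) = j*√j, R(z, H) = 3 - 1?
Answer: -238*√238/155 ≈ -23.688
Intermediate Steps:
R(z, H) = 2
d(j) = j^(3/2)
P(T) = 56 + 7*T (P(T) = 14 + 7*(T + 6) = 14 + 7*(6 + T) = 14 + (42 + 7*T) = 56 + 7*T)
d(238)/n(P(R(3, 5))) = 238^(3/2)/(-85 - (56 + 7*2)) = (238*√238)/(-85 - (56 + 14)) = (238*√238)/(-85 - 1*70) = (238*√238)/(-85 - 70) = (238*√238)/(-155) = (238*√238)*(-1/155) = -238*√238/155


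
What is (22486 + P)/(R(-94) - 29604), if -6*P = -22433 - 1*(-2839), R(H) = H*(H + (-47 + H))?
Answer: -77255/22542 ≈ -3.4272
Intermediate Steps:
R(H) = H*(-47 + 2*H)
P = 9797/3 (P = -(-22433 - 1*(-2839))/6 = -(-22433 + 2839)/6 = -1/6*(-19594) = 9797/3 ≈ 3265.7)
(22486 + P)/(R(-94) - 29604) = (22486 + 9797/3)/(-94*(-47 + 2*(-94)) - 29604) = 77255/(3*(-94*(-47 - 188) - 29604)) = 77255/(3*(-94*(-235) - 29604)) = 77255/(3*(22090 - 29604)) = (77255/3)/(-7514) = (77255/3)*(-1/7514) = -77255/22542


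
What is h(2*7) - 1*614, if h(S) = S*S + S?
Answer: -404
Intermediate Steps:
h(S) = S + S² (h(S) = S² + S = S + S²)
h(2*7) - 1*614 = (2*7)*(1 + 2*7) - 1*614 = 14*(1 + 14) - 614 = 14*15 - 614 = 210 - 614 = -404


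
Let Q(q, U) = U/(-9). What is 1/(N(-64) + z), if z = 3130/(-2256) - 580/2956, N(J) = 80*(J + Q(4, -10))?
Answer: -2500776/12585642205 ≈ -0.00019870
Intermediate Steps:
Q(q, U) = -U/9 (Q(q, U) = U*(-1/9) = -U/9)
N(J) = 800/9 + 80*J (N(J) = 80*(J - 1/9*(-10)) = 80*(J + 10/9) = 80*(10/9 + J) = 800/9 + 80*J)
z = -1320095/833592 (z = 3130*(-1/2256) - 580*1/2956 = -1565/1128 - 145/739 = -1320095/833592 ≈ -1.5836)
1/(N(-64) + z) = 1/((800/9 + 80*(-64)) - 1320095/833592) = 1/((800/9 - 5120) - 1320095/833592) = 1/(-45280/9 - 1320095/833592) = 1/(-12585642205/2500776) = -2500776/12585642205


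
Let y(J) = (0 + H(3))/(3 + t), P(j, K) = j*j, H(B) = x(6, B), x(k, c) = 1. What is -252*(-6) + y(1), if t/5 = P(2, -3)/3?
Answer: 43851/29 ≈ 1512.1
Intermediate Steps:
H(B) = 1
P(j, K) = j²
t = 20/3 (t = 5*(2²/3) = 5*(4*(⅓)) = 5*(4/3) = 20/3 ≈ 6.6667)
y(J) = 3/29 (y(J) = (0 + 1)/(3 + 20/3) = 1/(29/3) = 1*(3/29) = 3/29)
-252*(-6) + y(1) = -252*(-6) + 3/29 = -42*(-36) + 3/29 = 1512 + 3/29 = 43851/29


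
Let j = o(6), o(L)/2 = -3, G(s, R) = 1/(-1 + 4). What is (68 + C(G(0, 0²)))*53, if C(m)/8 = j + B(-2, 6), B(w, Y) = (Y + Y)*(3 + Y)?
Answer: 46852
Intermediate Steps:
G(s, R) = ⅓ (G(s, R) = 1/3 = ⅓)
o(L) = -6 (o(L) = 2*(-3) = -6)
B(w, Y) = 2*Y*(3 + Y) (B(w, Y) = (2*Y)*(3 + Y) = 2*Y*(3 + Y))
j = -6
C(m) = 816 (C(m) = 8*(-6 + 2*6*(3 + 6)) = 8*(-6 + 2*6*9) = 8*(-6 + 108) = 8*102 = 816)
(68 + C(G(0, 0²)))*53 = (68 + 816)*53 = 884*53 = 46852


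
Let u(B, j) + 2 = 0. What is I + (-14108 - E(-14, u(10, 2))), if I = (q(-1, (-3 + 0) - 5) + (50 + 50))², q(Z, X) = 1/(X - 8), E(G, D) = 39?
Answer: -1064831/256 ≈ -4159.5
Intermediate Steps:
u(B, j) = -2 (u(B, j) = -2 + 0 = -2)
q(Z, X) = 1/(-8 + X)
I = 2556801/256 (I = (1/(-8 + ((-3 + 0) - 5)) + (50 + 50))² = (1/(-8 + (-3 - 5)) + 100)² = (1/(-8 - 8) + 100)² = (1/(-16) + 100)² = (-1/16 + 100)² = (1599/16)² = 2556801/256 ≈ 9987.5)
I + (-14108 - E(-14, u(10, 2))) = 2556801/256 + (-14108 - 1*39) = 2556801/256 + (-14108 - 39) = 2556801/256 - 14147 = -1064831/256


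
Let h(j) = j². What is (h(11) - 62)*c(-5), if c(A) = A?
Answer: -295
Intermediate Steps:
(h(11) - 62)*c(-5) = (11² - 62)*(-5) = (121 - 62)*(-5) = 59*(-5) = -295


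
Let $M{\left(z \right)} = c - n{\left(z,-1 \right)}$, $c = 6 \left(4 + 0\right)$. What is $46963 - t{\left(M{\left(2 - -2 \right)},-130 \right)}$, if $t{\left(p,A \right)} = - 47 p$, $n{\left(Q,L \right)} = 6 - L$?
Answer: $47762$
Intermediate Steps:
$c = 24$ ($c = 6 \cdot 4 = 24$)
$M{\left(z \right)} = 17$ ($M{\left(z \right)} = 24 - \left(6 - -1\right) = 24 - \left(6 + 1\right) = 24 - 7 = 17$)
$46963 - t{\left(M{\left(2 - -2 \right)},-130 \right)} = 46963 - \left(-47\right) 17 = 46963 - -799 = 46963 + 799 = 47762$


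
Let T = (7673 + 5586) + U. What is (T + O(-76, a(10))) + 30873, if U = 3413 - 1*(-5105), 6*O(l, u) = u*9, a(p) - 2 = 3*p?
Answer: 52698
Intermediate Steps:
a(p) = 2 + 3*p
O(l, u) = 3*u/2 (O(l, u) = (u*9)/6 = (9*u)/6 = 3*u/2)
U = 8518 (U = 3413 + 5105 = 8518)
T = 21777 (T = (7673 + 5586) + 8518 = 13259 + 8518 = 21777)
(T + O(-76, a(10))) + 30873 = (21777 + 3*(2 + 3*10)/2) + 30873 = (21777 + 3*(2 + 30)/2) + 30873 = (21777 + (3/2)*32) + 30873 = (21777 + 48) + 30873 = 21825 + 30873 = 52698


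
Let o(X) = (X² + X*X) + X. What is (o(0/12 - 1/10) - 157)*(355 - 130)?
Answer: -35343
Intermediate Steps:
o(X) = X + 2*X² (o(X) = (X² + X²) + X = 2*X² + X = X + 2*X²)
(o(0/12 - 1/10) - 157)*(355 - 130) = ((0/12 - 1/10)*(1 + 2*(0/12 - 1/10)) - 157)*(355 - 130) = ((0*(1/12) - 1*⅒)*(1 + 2*(0*(1/12) - 1*⅒)) - 157)*225 = ((0 - ⅒)*(1 + 2*(0 - ⅒)) - 157)*225 = (-(1 + 2*(-⅒))/10 - 157)*225 = (-(1 - ⅕)/10 - 157)*225 = (-⅒*⅘ - 157)*225 = (-2/25 - 157)*225 = -3927/25*225 = -35343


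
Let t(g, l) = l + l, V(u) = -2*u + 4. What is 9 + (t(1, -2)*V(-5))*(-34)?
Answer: 1913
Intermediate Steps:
V(u) = 4 - 2*u
t(g, l) = 2*l
9 + (t(1, -2)*V(-5))*(-34) = 9 + ((2*(-2))*(4 - 2*(-5)))*(-34) = 9 - 4*(4 + 10)*(-34) = 9 - 4*14*(-34) = 9 - 56*(-34) = 9 + 1904 = 1913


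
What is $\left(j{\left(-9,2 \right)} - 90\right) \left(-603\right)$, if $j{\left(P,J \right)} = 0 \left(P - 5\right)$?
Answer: $54270$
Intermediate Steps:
$j{\left(P,J \right)} = 0$ ($j{\left(P,J \right)} = 0 \left(-5 + P\right) = 0$)
$\left(j{\left(-9,2 \right)} - 90\right) \left(-603\right) = \left(0 - 90\right) \left(-603\right) = \left(-90\right) \left(-603\right) = 54270$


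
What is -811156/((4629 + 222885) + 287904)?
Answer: -405578/257709 ≈ -1.5738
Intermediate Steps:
-811156/((4629 + 222885) + 287904) = -811156/(227514 + 287904) = -811156/515418 = -811156*1/515418 = -405578/257709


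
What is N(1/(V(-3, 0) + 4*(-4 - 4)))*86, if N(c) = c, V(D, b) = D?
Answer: -86/35 ≈ -2.4571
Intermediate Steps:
N(1/(V(-3, 0) + 4*(-4 - 4)))*86 = 86/(-3 + 4*(-4 - 4)) = 86/(-3 + 4*(-8)) = 86/(-3 - 32) = 86/(-35) = -1/35*86 = -86/35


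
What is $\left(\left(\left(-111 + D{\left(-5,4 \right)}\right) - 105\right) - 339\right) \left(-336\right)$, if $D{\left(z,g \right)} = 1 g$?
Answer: $185136$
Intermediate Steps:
$D{\left(z,g \right)} = g$
$\left(\left(\left(-111 + D{\left(-5,4 \right)}\right) - 105\right) - 339\right) \left(-336\right) = \left(\left(\left(-111 + 4\right) - 105\right) - 339\right) \left(-336\right) = \left(\left(-107 - 105\right) - 339\right) \left(-336\right) = \left(-212 - 339\right) \left(-336\right) = \left(-551\right) \left(-336\right) = 185136$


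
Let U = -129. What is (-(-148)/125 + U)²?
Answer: 255264529/15625 ≈ 16337.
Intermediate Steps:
(-(-148)/125 + U)² = (-(-148)/125 - 129)² = (-1*(-148/125) - 129)² = (148/125 - 129)² = (-15977/125)² = 255264529/15625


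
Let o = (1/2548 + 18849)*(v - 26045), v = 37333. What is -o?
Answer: -135532907966/637 ≈ -2.1277e+8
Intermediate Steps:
o = 135532907966/637 (o = (1/2548 + 18849)*(37333 - 26045) = (1/2548 + 18849)*11288 = (48027253/2548)*11288 = 135532907966/637 ≈ 2.1277e+8)
-o = -1*135532907966/637 = -135532907966/637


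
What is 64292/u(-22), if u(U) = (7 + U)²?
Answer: 64292/225 ≈ 285.74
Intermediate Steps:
64292/u(-22) = 64292/((7 - 22)²) = 64292/((-15)²) = 64292/225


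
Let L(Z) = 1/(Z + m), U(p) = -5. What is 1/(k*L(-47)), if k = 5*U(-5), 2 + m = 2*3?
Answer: 43/25 ≈ 1.7200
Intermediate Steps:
m = 4 (m = -2 + 2*3 = -2 + 6 = 4)
L(Z) = 1/(4 + Z) (L(Z) = 1/(Z + 4) = 1/(4 + Z))
k = -25 (k = 5*(-5) = -25)
1/(k*L(-47)) = 1/(-25/(4 - 47)) = 1/(-25/(-43)) = 1/(-25*(-1/43)) = 1/(25/43) = 43/25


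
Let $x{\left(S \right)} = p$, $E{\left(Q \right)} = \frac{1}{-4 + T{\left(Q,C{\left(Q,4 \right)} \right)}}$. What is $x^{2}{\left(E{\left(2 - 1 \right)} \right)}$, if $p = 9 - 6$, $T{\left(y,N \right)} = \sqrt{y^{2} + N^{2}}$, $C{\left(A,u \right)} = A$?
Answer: $9$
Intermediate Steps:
$T{\left(y,N \right)} = \sqrt{N^{2} + y^{2}}$
$E{\left(Q \right)} = \frac{1}{-4 + \sqrt{2} \sqrt{Q^{2}}}$ ($E{\left(Q \right)} = \frac{1}{-4 + \sqrt{Q^{2} + Q^{2}}} = \frac{1}{-4 + \sqrt{2 Q^{2}}} = \frac{1}{-4 + \sqrt{2} \sqrt{Q^{2}}}$)
$p = 3$ ($p = 9 - 6 = 3$)
$x{\left(S \right)} = 3$
$x^{2}{\left(E{\left(2 - 1 \right)} \right)} = 3^{2} = 9$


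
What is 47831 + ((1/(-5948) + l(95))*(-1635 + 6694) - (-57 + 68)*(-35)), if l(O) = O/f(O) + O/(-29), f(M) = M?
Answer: 6330726049/172492 ≈ 36702.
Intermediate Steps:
l(O) = 1 - O/29 (l(O) = O/O + O/(-29) = 1 + O*(-1/29) = 1 - O/29)
47831 + ((1/(-5948) + l(95))*(-1635 + 6694) - (-57 + 68)*(-35)) = 47831 + ((1/(-5948) + (1 - 1/29*95))*(-1635 + 6694) - (-57 + 68)*(-35)) = 47831 + ((-1/5948 + (1 - 95/29))*5059 - 11*(-35)) = 47831 + ((-1/5948 - 66/29)*5059 - 1*(-385)) = 47831 + (-392597/172492*5059 + 385) = 47831 + (-1986148223/172492 + 385) = 47831 - 1919738803/172492 = 6330726049/172492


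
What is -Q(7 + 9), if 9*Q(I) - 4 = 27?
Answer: -31/9 ≈ -3.4444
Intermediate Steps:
Q(I) = 31/9 (Q(I) = 4/9 + (⅑)*27 = 4/9 + 3 = 31/9)
-Q(7 + 9) = -1*31/9 = -31/9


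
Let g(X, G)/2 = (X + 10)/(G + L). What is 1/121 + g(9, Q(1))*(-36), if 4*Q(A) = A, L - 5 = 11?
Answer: -662047/7865 ≈ -84.176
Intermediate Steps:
L = 16 (L = 5 + 11 = 16)
Q(A) = A/4
g(X, G) = 2*(10 + X)/(16 + G) (g(X, G) = 2*((X + 10)/(G + 16)) = 2*((10 + X)/(16 + G)) = 2*(10 + X)/(16 + G))
1/121 + g(9, Q(1))*(-36) = 1/121 + (2*(10 + 9)/(16 + (¼)*1))*(-36) = 1/121 + (2*19/(16 + ¼))*(-36) = 1/121 + (2*19/(65/4))*(-36) = 1/121 + (2*(4/65)*19)*(-36) = 1/121 + (152/65)*(-36) = 1/121 - 5472/65 = -662047/7865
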